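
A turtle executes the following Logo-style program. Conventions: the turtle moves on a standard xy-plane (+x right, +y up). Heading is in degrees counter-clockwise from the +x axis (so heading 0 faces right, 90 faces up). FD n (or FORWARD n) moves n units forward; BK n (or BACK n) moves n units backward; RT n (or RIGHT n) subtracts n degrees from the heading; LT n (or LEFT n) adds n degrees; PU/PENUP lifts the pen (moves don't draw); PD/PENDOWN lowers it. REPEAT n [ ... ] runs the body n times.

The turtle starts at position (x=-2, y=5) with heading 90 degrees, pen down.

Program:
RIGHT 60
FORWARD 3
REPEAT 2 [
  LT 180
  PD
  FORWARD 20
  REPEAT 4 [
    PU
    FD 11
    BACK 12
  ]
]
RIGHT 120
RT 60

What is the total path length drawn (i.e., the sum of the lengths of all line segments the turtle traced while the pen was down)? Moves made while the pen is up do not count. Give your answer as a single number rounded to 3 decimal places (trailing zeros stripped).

Answer: 43

Derivation:
Executing turtle program step by step:
Start: pos=(-2,5), heading=90, pen down
RT 60: heading 90 -> 30
FD 3: (-2,5) -> (0.598,6.5) [heading=30, draw]
REPEAT 2 [
  -- iteration 1/2 --
  LT 180: heading 30 -> 210
  PD: pen down
  FD 20: (0.598,6.5) -> (-16.722,-3.5) [heading=210, draw]
  REPEAT 4 [
    -- iteration 1/4 --
    PU: pen up
    FD 11: (-16.722,-3.5) -> (-26.249,-9) [heading=210, move]
    BK 12: (-26.249,-9) -> (-15.856,-3) [heading=210, move]
    -- iteration 2/4 --
    PU: pen up
    FD 11: (-15.856,-3) -> (-25.383,-8.5) [heading=210, move]
    BK 12: (-25.383,-8.5) -> (-14.99,-2.5) [heading=210, move]
    -- iteration 3/4 --
    PU: pen up
    FD 11: (-14.99,-2.5) -> (-24.517,-8) [heading=210, move]
    BK 12: (-24.517,-8) -> (-14.124,-2) [heading=210, move]
    -- iteration 4/4 --
    PU: pen up
    FD 11: (-14.124,-2) -> (-23.651,-7.5) [heading=210, move]
    BK 12: (-23.651,-7.5) -> (-13.258,-1.5) [heading=210, move]
  ]
  -- iteration 2/2 --
  LT 180: heading 210 -> 30
  PD: pen down
  FD 20: (-13.258,-1.5) -> (4.062,8.5) [heading=30, draw]
  REPEAT 4 [
    -- iteration 1/4 --
    PU: pen up
    FD 11: (4.062,8.5) -> (13.588,14) [heading=30, move]
    BK 12: (13.588,14) -> (3.196,8) [heading=30, move]
    -- iteration 2/4 --
    PU: pen up
    FD 11: (3.196,8) -> (12.722,13.5) [heading=30, move]
    BK 12: (12.722,13.5) -> (2.33,7.5) [heading=30, move]
    -- iteration 3/4 --
    PU: pen up
    FD 11: (2.33,7.5) -> (11.856,13) [heading=30, move]
    BK 12: (11.856,13) -> (1.464,7) [heading=30, move]
    -- iteration 4/4 --
    PU: pen up
    FD 11: (1.464,7) -> (10.99,12.5) [heading=30, move]
    BK 12: (10.99,12.5) -> (0.598,6.5) [heading=30, move]
  ]
]
RT 120: heading 30 -> 270
RT 60: heading 270 -> 210
Final: pos=(0.598,6.5), heading=210, 3 segment(s) drawn

Segment lengths:
  seg 1: (-2,5) -> (0.598,6.5), length = 3
  seg 2: (0.598,6.5) -> (-16.722,-3.5), length = 20
  seg 3: (-13.258,-1.5) -> (4.062,8.5), length = 20
Total = 43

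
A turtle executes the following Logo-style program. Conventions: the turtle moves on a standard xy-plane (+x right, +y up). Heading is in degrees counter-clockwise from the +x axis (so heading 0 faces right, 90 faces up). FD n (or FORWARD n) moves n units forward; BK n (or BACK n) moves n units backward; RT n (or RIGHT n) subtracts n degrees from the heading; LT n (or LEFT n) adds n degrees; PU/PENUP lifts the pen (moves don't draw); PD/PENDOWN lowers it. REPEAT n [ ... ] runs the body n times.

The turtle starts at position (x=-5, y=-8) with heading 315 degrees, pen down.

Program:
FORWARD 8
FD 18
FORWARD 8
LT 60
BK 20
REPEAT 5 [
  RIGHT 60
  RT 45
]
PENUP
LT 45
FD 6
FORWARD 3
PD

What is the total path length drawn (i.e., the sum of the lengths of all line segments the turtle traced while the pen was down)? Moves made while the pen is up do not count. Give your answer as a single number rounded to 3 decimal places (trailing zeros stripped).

Answer: 54

Derivation:
Executing turtle program step by step:
Start: pos=(-5,-8), heading=315, pen down
FD 8: (-5,-8) -> (0.657,-13.657) [heading=315, draw]
FD 18: (0.657,-13.657) -> (13.385,-26.385) [heading=315, draw]
FD 8: (13.385,-26.385) -> (19.042,-32.042) [heading=315, draw]
LT 60: heading 315 -> 15
BK 20: (19.042,-32.042) -> (-0.277,-37.218) [heading=15, draw]
REPEAT 5 [
  -- iteration 1/5 --
  RT 60: heading 15 -> 315
  RT 45: heading 315 -> 270
  -- iteration 2/5 --
  RT 60: heading 270 -> 210
  RT 45: heading 210 -> 165
  -- iteration 3/5 --
  RT 60: heading 165 -> 105
  RT 45: heading 105 -> 60
  -- iteration 4/5 --
  RT 60: heading 60 -> 0
  RT 45: heading 0 -> 315
  -- iteration 5/5 --
  RT 60: heading 315 -> 255
  RT 45: heading 255 -> 210
]
PU: pen up
LT 45: heading 210 -> 255
FD 6: (-0.277,-37.218) -> (-1.83,-43.014) [heading=255, move]
FD 3: (-1.83,-43.014) -> (-2.606,-45.911) [heading=255, move]
PD: pen down
Final: pos=(-2.606,-45.911), heading=255, 4 segment(s) drawn

Segment lengths:
  seg 1: (-5,-8) -> (0.657,-13.657), length = 8
  seg 2: (0.657,-13.657) -> (13.385,-26.385), length = 18
  seg 3: (13.385,-26.385) -> (19.042,-32.042), length = 8
  seg 4: (19.042,-32.042) -> (-0.277,-37.218), length = 20
Total = 54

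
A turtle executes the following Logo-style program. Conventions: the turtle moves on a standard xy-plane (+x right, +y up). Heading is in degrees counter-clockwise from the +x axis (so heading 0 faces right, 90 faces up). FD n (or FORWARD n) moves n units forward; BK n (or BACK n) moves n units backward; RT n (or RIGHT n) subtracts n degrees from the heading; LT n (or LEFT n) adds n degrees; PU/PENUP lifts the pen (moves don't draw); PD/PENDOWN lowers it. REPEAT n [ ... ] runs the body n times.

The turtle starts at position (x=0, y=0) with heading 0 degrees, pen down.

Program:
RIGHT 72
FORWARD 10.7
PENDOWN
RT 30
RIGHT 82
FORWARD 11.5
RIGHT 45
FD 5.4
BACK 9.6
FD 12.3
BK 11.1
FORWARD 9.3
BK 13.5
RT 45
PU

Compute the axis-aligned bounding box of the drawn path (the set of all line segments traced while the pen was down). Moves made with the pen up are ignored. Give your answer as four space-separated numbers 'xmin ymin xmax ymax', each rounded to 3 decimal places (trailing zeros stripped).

Answer: -13.48 -14.808 3.306 0

Derivation:
Executing turtle program step by step:
Start: pos=(0,0), heading=0, pen down
RT 72: heading 0 -> 288
FD 10.7: (0,0) -> (3.306,-10.176) [heading=288, draw]
PD: pen down
RT 30: heading 288 -> 258
RT 82: heading 258 -> 176
FD 11.5: (3.306,-10.176) -> (-8.166,-9.374) [heading=176, draw]
RT 45: heading 176 -> 131
FD 5.4: (-8.166,-9.374) -> (-11.708,-5.299) [heading=131, draw]
BK 9.6: (-11.708,-5.299) -> (-5.41,-12.544) [heading=131, draw]
FD 12.3: (-5.41,-12.544) -> (-13.48,-3.261) [heading=131, draw]
BK 11.1: (-13.48,-3.261) -> (-6.197,-11.638) [heading=131, draw]
FD 9.3: (-6.197,-11.638) -> (-12.299,-4.619) [heading=131, draw]
BK 13.5: (-12.299,-4.619) -> (-3.442,-14.808) [heading=131, draw]
RT 45: heading 131 -> 86
PU: pen up
Final: pos=(-3.442,-14.808), heading=86, 8 segment(s) drawn

Segment endpoints: x in {-13.48, -12.299, -11.708, -8.166, -6.197, -5.41, -3.442, 0, 3.306}, y in {-14.808, -12.544, -11.638, -10.176, -9.374, -5.299, -4.619, -3.261, 0}
xmin=-13.48, ymin=-14.808, xmax=3.306, ymax=0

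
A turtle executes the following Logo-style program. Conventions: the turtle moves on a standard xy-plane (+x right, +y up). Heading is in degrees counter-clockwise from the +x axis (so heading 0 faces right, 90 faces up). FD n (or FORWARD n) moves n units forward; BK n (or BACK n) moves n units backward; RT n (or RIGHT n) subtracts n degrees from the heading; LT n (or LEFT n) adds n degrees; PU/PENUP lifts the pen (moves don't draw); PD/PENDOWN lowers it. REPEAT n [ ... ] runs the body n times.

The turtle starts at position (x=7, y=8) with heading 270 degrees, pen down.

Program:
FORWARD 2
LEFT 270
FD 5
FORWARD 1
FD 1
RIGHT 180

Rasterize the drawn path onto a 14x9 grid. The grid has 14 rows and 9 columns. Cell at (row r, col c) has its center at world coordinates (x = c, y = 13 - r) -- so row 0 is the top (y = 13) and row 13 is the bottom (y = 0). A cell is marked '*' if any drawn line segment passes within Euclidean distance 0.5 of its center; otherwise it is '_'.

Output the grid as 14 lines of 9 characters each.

Answer: _________
_________
_________
_________
_________
_______*_
_______*_
********_
_________
_________
_________
_________
_________
_________

Derivation:
Segment 0: (7,8) -> (7,6)
Segment 1: (7,6) -> (2,6)
Segment 2: (2,6) -> (1,6)
Segment 3: (1,6) -> (0,6)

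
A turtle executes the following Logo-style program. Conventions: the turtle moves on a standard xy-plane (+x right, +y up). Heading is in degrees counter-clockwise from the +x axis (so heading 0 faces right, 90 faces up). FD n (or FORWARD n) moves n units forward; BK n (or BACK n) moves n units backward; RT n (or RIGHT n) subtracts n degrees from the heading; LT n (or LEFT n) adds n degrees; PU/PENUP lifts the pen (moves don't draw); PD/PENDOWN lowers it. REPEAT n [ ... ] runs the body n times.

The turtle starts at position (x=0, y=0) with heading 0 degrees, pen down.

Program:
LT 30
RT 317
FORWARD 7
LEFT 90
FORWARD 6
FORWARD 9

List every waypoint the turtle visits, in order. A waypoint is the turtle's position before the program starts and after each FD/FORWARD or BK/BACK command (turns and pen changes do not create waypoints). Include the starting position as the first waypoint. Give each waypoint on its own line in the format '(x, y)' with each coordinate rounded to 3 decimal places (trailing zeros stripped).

Answer: (0, 0)
(2.047, 6.694)
(-3.691, 8.448)
(-12.298, 11.08)

Derivation:
Executing turtle program step by step:
Start: pos=(0,0), heading=0, pen down
LT 30: heading 0 -> 30
RT 317: heading 30 -> 73
FD 7: (0,0) -> (2.047,6.694) [heading=73, draw]
LT 90: heading 73 -> 163
FD 6: (2.047,6.694) -> (-3.691,8.448) [heading=163, draw]
FD 9: (-3.691,8.448) -> (-12.298,11.08) [heading=163, draw]
Final: pos=(-12.298,11.08), heading=163, 3 segment(s) drawn
Waypoints (4 total):
(0, 0)
(2.047, 6.694)
(-3.691, 8.448)
(-12.298, 11.08)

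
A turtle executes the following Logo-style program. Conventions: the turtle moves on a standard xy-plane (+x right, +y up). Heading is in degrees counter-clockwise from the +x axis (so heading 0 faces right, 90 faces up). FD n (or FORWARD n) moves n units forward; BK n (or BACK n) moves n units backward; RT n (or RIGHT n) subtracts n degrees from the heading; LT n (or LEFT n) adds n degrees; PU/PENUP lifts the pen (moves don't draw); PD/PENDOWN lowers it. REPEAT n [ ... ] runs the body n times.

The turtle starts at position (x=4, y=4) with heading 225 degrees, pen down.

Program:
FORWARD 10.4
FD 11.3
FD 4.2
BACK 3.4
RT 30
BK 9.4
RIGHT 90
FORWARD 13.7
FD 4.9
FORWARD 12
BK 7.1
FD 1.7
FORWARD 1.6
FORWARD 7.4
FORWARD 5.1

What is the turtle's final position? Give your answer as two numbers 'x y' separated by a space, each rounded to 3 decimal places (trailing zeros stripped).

Answer: -13.002 28.484

Derivation:
Executing turtle program step by step:
Start: pos=(4,4), heading=225, pen down
FD 10.4: (4,4) -> (-3.354,-3.354) [heading=225, draw]
FD 11.3: (-3.354,-3.354) -> (-11.344,-11.344) [heading=225, draw]
FD 4.2: (-11.344,-11.344) -> (-14.314,-14.314) [heading=225, draw]
BK 3.4: (-14.314,-14.314) -> (-11.91,-11.91) [heading=225, draw]
RT 30: heading 225 -> 195
BK 9.4: (-11.91,-11.91) -> (-2.83,-9.477) [heading=195, draw]
RT 90: heading 195 -> 105
FD 13.7: (-2.83,-9.477) -> (-6.376,3.756) [heading=105, draw]
FD 4.9: (-6.376,3.756) -> (-7.644,8.489) [heading=105, draw]
FD 12: (-7.644,8.489) -> (-10.75,20.08) [heading=105, draw]
BK 7.1: (-10.75,20.08) -> (-8.912,13.222) [heading=105, draw]
FD 1.7: (-8.912,13.222) -> (-9.352,14.864) [heading=105, draw]
FD 1.6: (-9.352,14.864) -> (-9.767,16.41) [heading=105, draw]
FD 7.4: (-9.767,16.41) -> (-11.682,23.558) [heading=105, draw]
FD 5.1: (-11.682,23.558) -> (-13.002,28.484) [heading=105, draw]
Final: pos=(-13.002,28.484), heading=105, 13 segment(s) drawn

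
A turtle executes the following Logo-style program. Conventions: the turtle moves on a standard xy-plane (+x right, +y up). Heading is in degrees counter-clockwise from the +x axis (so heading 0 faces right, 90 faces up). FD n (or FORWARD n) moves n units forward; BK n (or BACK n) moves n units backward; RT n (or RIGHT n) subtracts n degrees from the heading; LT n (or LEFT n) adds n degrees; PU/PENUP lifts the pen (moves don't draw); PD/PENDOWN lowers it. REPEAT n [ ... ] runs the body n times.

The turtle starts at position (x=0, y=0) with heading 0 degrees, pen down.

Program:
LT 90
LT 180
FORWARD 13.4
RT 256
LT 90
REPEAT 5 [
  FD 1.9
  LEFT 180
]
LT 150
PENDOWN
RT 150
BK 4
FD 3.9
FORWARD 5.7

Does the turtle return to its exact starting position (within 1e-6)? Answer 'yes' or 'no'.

Executing turtle program step by step:
Start: pos=(0,0), heading=0, pen down
LT 90: heading 0 -> 90
LT 180: heading 90 -> 270
FD 13.4: (0,0) -> (0,-13.4) [heading=270, draw]
RT 256: heading 270 -> 14
LT 90: heading 14 -> 104
REPEAT 5 [
  -- iteration 1/5 --
  FD 1.9: (0,-13.4) -> (-0.46,-11.556) [heading=104, draw]
  LT 180: heading 104 -> 284
  -- iteration 2/5 --
  FD 1.9: (-0.46,-11.556) -> (0,-13.4) [heading=284, draw]
  LT 180: heading 284 -> 104
  -- iteration 3/5 --
  FD 1.9: (0,-13.4) -> (-0.46,-11.556) [heading=104, draw]
  LT 180: heading 104 -> 284
  -- iteration 4/5 --
  FD 1.9: (-0.46,-11.556) -> (0,-13.4) [heading=284, draw]
  LT 180: heading 284 -> 104
  -- iteration 5/5 --
  FD 1.9: (0,-13.4) -> (-0.46,-11.556) [heading=104, draw]
  LT 180: heading 104 -> 284
]
LT 150: heading 284 -> 74
PD: pen down
RT 150: heading 74 -> 284
BK 4: (-0.46,-11.556) -> (-1.427,-7.675) [heading=284, draw]
FD 3.9: (-1.427,-7.675) -> (-0.484,-11.459) [heading=284, draw]
FD 5.7: (-0.484,-11.459) -> (0.895,-16.99) [heading=284, draw]
Final: pos=(0.895,-16.99), heading=284, 9 segment(s) drawn

Start position: (0, 0)
Final position: (0.895, -16.99)
Distance = 17.014; >= 1e-6 -> NOT closed

Answer: no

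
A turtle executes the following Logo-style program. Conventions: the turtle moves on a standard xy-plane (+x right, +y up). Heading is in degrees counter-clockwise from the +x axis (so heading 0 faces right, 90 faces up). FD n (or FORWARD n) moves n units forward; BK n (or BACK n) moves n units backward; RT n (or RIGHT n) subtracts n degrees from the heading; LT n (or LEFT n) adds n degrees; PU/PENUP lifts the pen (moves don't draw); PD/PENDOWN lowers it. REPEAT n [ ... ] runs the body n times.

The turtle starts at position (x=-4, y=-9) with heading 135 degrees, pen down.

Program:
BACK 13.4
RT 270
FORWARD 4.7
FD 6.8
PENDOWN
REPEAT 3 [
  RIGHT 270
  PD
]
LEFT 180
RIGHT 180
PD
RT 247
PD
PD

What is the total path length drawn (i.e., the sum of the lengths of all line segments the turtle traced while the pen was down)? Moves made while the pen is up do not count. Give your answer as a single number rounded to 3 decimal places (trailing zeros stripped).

Executing turtle program step by step:
Start: pos=(-4,-9), heading=135, pen down
BK 13.4: (-4,-9) -> (5.475,-18.475) [heading=135, draw]
RT 270: heading 135 -> 225
FD 4.7: (5.475,-18.475) -> (2.152,-21.799) [heading=225, draw]
FD 6.8: (2.152,-21.799) -> (-2.656,-26.607) [heading=225, draw]
PD: pen down
REPEAT 3 [
  -- iteration 1/3 --
  RT 270: heading 225 -> 315
  PD: pen down
  -- iteration 2/3 --
  RT 270: heading 315 -> 45
  PD: pen down
  -- iteration 3/3 --
  RT 270: heading 45 -> 135
  PD: pen down
]
LT 180: heading 135 -> 315
RT 180: heading 315 -> 135
PD: pen down
RT 247: heading 135 -> 248
PD: pen down
PD: pen down
Final: pos=(-2.656,-26.607), heading=248, 3 segment(s) drawn

Segment lengths:
  seg 1: (-4,-9) -> (5.475,-18.475), length = 13.4
  seg 2: (5.475,-18.475) -> (2.152,-21.799), length = 4.7
  seg 3: (2.152,-21.799) -> (-2.656,-26.607), length = 6.8
Total = 24.9

Answer: 24.9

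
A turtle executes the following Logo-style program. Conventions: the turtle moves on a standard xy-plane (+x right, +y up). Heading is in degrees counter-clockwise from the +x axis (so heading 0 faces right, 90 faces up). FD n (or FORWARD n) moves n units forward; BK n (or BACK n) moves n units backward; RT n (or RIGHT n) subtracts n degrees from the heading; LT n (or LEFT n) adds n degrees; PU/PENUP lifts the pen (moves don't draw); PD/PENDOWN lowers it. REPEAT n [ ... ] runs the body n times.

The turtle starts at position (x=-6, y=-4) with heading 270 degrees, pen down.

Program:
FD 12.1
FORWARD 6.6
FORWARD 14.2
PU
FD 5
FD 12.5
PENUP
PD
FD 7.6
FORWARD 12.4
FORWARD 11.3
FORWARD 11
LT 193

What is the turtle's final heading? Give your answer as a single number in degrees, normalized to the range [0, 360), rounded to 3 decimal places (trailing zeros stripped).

Answer: 103

Derivation:
Executing turtle program step by step:
Start: pos=(-6,-4), heading=270, pen down
FD 12.1: (-6,-4) -> (-6,-16.1) [heading=270, draw]
FD 6.6: (-6,-16.1) -> (-6,-22.7) [heading=270, draw]
FD 14.2: (-6,-22.7) -> (-6,-36.9) [heading=270, draw]
PU: pen up
FD 5: (-6,-36.9) -> (-6,-41.9) [heading=270, move]
FD 12.5: (-6,-41.9) -> (-6,-54.4) [heading=270, move]
PU: pen up
PD: pen down
FD 7.6: (-6,-54.4) -> (-6,-62) [heading=270, draw]
FD 12.4: (-6,-62) -> (-6,-74.4) [heading=270, draw]
FD 11.3: (-6,-74.4) -> (-6,-85.7) [heading=270, draw]
FD 11: (-6,-85.7) -> (-6,-96.7) [heading=270, draw]
LT 193: heading 270 -> 103
Final: pos=(-6,-96.7), heading=103, 7 segment(s) drawn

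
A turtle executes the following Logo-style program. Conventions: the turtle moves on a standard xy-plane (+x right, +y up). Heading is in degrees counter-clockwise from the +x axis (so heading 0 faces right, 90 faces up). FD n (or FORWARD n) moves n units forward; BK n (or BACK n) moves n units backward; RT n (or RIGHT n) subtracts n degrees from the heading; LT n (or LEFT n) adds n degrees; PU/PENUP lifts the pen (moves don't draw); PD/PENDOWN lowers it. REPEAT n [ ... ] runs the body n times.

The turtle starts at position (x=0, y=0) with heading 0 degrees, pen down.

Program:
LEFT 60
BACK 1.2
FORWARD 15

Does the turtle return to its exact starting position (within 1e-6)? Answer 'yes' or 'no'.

Answer: no

Derivation:
Executing turtle program step by step:
Start: pos=(0,0), heading=0, pen down
LT 60: heading 0 -> 60
BK 1.2: (0,0) -> (-0.6,-1.039) [heading=60, draw]
FD 15: (-0.6,-1.039) -> (6.9,11.951) [heading=60, draw]
Final: pos=(6.9,11.951), heading=60, 2 segment(s) drawn

Start position: (0, 0)
Final position: (6.9, 11.951)
Distance = 13.8; >= 1e-6 -> NOT closed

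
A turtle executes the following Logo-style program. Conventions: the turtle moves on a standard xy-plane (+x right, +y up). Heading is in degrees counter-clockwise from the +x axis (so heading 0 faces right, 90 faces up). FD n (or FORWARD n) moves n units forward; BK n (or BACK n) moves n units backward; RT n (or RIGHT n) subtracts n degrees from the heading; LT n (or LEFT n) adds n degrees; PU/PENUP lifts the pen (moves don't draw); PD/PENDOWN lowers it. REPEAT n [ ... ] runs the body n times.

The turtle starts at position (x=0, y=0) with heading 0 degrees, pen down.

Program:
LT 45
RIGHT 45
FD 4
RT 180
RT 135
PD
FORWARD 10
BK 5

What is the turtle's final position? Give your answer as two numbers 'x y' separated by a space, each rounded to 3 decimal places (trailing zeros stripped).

Executing turtle program step by step:
Start: pos=(0,0), heading=0, pen down
LT 45: heading 0 -> 45
RT 45: heading 45 -> 0
FD 4: (0,0) -> (4,0) [heading=0, draw]
RT 180: heading 0 -> 180
RT 135: heading 180 -> 45
PD: pen down
FD 10: (4,0) -> (11.071,7.071) [heading=45, draw]
BK 5: (11.071,7.071) -> (7.536,3.536) [heading=45, draw]
Final: pos=(7.536,3.536), heading=45, 3 segment(s) drawn

Answer: 7.536 3.536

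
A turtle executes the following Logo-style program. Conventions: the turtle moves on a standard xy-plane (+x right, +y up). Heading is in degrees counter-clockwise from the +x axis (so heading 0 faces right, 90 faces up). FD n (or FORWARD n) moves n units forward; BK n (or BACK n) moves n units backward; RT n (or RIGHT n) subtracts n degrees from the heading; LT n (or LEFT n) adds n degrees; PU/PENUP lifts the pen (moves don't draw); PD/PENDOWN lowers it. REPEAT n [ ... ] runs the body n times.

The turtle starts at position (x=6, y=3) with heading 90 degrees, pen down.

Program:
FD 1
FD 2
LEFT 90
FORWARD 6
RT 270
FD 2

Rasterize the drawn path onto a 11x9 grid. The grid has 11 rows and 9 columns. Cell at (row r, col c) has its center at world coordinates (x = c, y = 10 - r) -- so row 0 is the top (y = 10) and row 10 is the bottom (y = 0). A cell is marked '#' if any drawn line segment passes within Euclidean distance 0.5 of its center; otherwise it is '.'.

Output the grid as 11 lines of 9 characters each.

Answer: .........
.........
.........
.........
#######..
#.....#..
#.....#..
......#..
.........
.........
.........

Derivation:
Segment 0: (6,3) -> (6,4)
Segment 1: (6,4) -> (6,6)
Segment 2: (6,6) -> (0,6)
Segment 3: (0,6) -> (0,4)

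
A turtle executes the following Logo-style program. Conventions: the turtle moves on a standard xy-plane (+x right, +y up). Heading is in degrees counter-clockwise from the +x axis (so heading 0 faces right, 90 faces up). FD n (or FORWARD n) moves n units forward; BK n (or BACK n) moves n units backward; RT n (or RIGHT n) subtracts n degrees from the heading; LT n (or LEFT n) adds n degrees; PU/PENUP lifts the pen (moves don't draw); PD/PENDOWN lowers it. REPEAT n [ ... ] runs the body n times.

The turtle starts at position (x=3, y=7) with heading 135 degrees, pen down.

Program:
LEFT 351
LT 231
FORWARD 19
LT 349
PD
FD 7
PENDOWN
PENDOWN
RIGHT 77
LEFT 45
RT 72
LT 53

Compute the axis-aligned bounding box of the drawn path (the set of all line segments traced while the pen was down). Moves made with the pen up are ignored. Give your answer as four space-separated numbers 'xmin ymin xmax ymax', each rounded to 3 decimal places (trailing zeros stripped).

Executing turtle program step by step:
Start: pos=(3,7), heading=135, pen down
LT 351: heading 135 -> 126
LT 231: heading 126 -> 357
FD 19: (3,7) -> (21.974,6.006) [heading=357, draw]
LT 349: heading 357 -> 346
PD: pen down
FD 7: (21.974,6.006) -> (28.766,4.312) [heading=346, draw]
PD: pen down
PD: pen down
RT 77: heading 346 -> 269
LT 45: heading 269 -> 314
RT 72: heading 314 -> 242
LT 53: heading 242 -> 295
Final: pos=(28.766,4.312), heading=295, 2 segment(s) drawn

Segment endpoints: x in {3, 21.974, 28.766}, y in {4.312, 6.006, 7}
xmin=3, ymin=4.312, xmax=28.766, ymax=7

Answer: 3 4.312 28.766 7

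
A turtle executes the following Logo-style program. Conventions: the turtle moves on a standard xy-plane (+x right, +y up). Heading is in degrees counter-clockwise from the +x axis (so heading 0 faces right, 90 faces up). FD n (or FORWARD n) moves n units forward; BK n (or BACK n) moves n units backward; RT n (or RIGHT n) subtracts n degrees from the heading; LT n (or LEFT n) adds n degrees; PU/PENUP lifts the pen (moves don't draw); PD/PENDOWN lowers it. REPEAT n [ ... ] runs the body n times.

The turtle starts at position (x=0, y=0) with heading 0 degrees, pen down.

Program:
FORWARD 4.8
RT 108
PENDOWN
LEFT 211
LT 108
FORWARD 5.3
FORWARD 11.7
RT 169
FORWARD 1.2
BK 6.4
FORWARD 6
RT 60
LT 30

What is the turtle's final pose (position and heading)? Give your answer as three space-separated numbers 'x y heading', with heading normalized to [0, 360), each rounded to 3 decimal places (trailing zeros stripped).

Executing turtle program step by step:
Start: pos=(0,0), heading=0, pen down
FD 4.8: (0,0) -> (4.8,0) [heading=0, draw]
RT 108: heading 0 -> 252
PD: pen down
LT 211: heading 252 -> 103
LT 108: heading 103 -> 211
FD 5.3: (4.8,0) -> (0.257,-2.73) [heading=211, draw]
FD 11.7: (0.257,-2.73) -> (-9.772,-8.756) [heading=211, draw]
RT 169: heading 211 -> 42
FD 1.2: (-9.772,-8.756) -> (-8.88,-7.953) [heading=42, draw]
BK 6.4: (-8.88,-7.953) -> (-13.636,-12.235) [heading=42, draw]
FD 6: (-13.636,-12.235) -> (-9.177,-8.22) [heading=42, draw]
RT 60: heading 42 -> 342
LT 30: heading 342 -> 12
Final: pos=(-9.177,-8.22), heading=12, 6 segment(s) drawn

Answer: -9.177 -8.22 12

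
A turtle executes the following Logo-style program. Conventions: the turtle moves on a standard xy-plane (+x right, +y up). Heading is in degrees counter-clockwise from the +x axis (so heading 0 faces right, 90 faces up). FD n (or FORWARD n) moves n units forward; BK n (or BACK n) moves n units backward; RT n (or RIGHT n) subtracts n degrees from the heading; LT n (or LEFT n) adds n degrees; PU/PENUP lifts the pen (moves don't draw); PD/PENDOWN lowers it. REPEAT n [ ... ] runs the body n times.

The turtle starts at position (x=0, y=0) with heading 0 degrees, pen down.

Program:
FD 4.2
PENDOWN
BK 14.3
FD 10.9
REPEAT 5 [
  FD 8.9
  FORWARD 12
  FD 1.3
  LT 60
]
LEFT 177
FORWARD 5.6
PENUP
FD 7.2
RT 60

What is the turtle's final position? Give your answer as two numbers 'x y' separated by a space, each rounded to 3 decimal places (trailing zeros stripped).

Answer: -16.111 30.631

Derivation:
Executing turtle program step by step:
Start: pos=(0,0), heading=0, pen down
FD 4.2: (0,0) -> (4.2,0) [heading=0, draw]
PD: pen down
BK 14.3: (4.2,0) -> (-10.1,0) [heading=0, draw]
FD 10.9: (-10.1,0) -> (0.8,0) [heading=0, draw]
REPEAT 5 [
  -- iteration 1/5 --
  FD 8.9: (0.8,0) -> (9.7,0) [heading=0, draw]
  FD 12: (9.7,0) -> (21.7,0) [heading=0, draw]
  FD 1.3: (21.7,0) -> (23,0) [heading=0, draw]
  LT 60: heading 0 -> 60
  -- iteration 2/5 --
  FD 8.9: (23,0) -> (27.45,7.708) [heading=60, draw]
  FD 12: (27.45,7.708) -> (33.45,18.1) [heading=60, draw]
  FD 1.3: (33.45,18.1) -> (34.1,19.226) [heading=60, draw]
  LT 60: heading 60 -> 120
  -- iteration 3/5 --
  FD 8.9: (34.1,19.226) -> (29.65,26.933) [heading=120, draw]
  FD 12: (29.65,26.933) -> (23.65,37.326) [heading=120, draw]
  FD 1.3: (23.65,37.326) -> (23,38.452) [heading=120, draw]
  LT 60: heading 120 -> 180
  -- iteration 4/5 --
  FD 8.9: (23,38.452) -> (14.1,38.452) [heading=180, draw]
  FD 12: (14.1,38.452) -> (2.1,38.452) [heading=180, draw]
  FD 1.3: (2.1,38.452) -> (0.8,38.452) [heading=180, draw]
  LT 60: heading 180 -> 240
  -- iteration 5/5 --
  FD 8.9: (0.8,38.452) -> (-3.65,30.744) [heading=240, draw]
  FD 12: (-3.65,30.744) -> (-9.65,20.352) [heading=240, draw]
  FD 1.3: (-9.65,20.352) -> (-10.3,19.226) [heading=240, draw]
  LT 60: heading 240 -> 300
]
LT 177: heading 300 -> 117
FD 5.6: (-10.3,19.226) -> (-12.842,24.215) [heading=117, draw]
PU: pen up
FD 7.2: (-12.842,24.215) -> (-16.111,30.631) [heading=117, move]
RT 60: heading 117 -> 57
Final: pos=(-16.111,30.631), heading=57, 19 segment(s) drawn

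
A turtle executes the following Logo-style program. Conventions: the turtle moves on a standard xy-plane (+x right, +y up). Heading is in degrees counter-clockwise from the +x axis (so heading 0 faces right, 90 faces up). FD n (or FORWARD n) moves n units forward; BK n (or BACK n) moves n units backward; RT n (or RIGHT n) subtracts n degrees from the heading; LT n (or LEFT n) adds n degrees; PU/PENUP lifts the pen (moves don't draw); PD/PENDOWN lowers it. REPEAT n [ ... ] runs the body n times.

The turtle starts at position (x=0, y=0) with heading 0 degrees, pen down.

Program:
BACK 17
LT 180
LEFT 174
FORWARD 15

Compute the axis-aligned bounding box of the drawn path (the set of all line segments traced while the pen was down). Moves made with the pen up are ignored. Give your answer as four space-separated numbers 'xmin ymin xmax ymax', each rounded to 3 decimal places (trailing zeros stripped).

Executing turtle program step by step:
Start: pos=(0,0), heading=0, pen down
BK 17: (0,0) -> (-17,0) [heading=0, draw]
LT 180: heading 0 -> 180
LT 174: heading 180 -> 354
FD 15: (-17,0) -> (-2.082,-1.568) [heading=354, draw]
Final: pos=(-2.082,-1.568), heading=354, 2 segment(s) drawn

Segment endpoints: x in {-17, -2.082, 0}, y in {-1.568, 0}
xmin=-17, ymin=-1.568, xmax=0, ymax=0

Answer: -17 -1.568 0 0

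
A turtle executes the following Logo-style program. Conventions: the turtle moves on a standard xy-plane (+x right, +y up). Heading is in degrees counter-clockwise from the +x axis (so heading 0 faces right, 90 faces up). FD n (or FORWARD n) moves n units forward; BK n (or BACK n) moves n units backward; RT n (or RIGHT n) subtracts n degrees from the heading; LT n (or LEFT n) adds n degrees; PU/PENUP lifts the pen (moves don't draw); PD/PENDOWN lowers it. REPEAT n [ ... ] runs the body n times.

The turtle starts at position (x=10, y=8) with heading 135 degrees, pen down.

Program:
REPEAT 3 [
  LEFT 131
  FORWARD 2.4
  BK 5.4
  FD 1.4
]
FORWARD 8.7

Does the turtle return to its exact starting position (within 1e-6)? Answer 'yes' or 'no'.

Executing turtle program step by step:
Start: pos=(10,8), heading=135, pen down
REPEAT 3 [
  -- iteration 1/3 --
  LT 131: heading 135 -> 266
  FD 2.4: (10,8) -> (9.833,5.606) [heading=266, draw]
  BK 5.4: (9.833,5.606) -> (10.209,10.993) [heading=266, draw]
  FD 1.4: (10.209,10.993) -> (10.112,9.596) [heading=266, draw]
  -- iteration 2/3 --
  LT 131: heading 266 -> 37
  FD 2.4: (10.112,9.596) -> (12.028,11.04) [heading=37, draw]
  BK 5.4: (12.028,11.04) -> (7.716,7.791) [heading=37, draw]
  FD 1.4: (7.716,7.791) -> (8.834,8.633) [heading=37, draw]
  -- iteration 3/3 --
  LT 131: heading 37 -> 168
  FD 2.4: (8.834,8.633) -> (6.486,9.132) [heading=168, draw]
  BK 5.4: (6.486,9.132) -> (11.768,8.009) [heading=168, draw]
  FD 1.4: (11.768,8.009) -> (10.399,8.301) [heading=168, draw]
]
FD 8.7: (10.399,8.301) -> (1.889,10.109) [heading=168, draw]
Final: pos=(1.889,10.109), heading=168, 10 segment(s) drawn

Start position: (10, 8)
Final position: (1.889, 10.109)
Distance = 8.381; >= 1e-6 -> NOT closed

Answer: no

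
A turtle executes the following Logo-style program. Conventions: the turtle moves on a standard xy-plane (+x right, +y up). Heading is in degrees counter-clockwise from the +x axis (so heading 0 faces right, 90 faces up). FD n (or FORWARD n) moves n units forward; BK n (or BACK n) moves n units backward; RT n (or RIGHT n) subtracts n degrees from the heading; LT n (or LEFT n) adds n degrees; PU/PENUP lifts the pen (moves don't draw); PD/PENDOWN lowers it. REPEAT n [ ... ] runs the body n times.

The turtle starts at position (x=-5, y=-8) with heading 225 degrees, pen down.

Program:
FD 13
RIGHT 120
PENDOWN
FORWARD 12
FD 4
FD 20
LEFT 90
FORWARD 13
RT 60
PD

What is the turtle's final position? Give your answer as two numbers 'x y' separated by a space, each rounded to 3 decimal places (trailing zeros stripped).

Answer: -36.067 14.216

Derivation:
Executing turtle program step by step:
Start: pos=(-5,-8), heading=225, pen down
FD 13: (-5,-8) -> (-14.192,-17.192) [heading=225, draw]
RT 120: heading 225 -> 105
PD: pen down
FD 12: (-14.192,-17.192) -> (-17.298,-5.601) [heading=105, draw]
FD 4: (-17.298,-5.601) -> (-18.333,-1.738) [heading=105, draw]
FD 20: (-18.333,-1.738) -> (-23.51,17.581) [heading=105, draw]
LT 90: heading 105 -> 195
FD 13: (-23.51,17.581) -> (-36.067,14.216) [heading=195, draw]
RT 60: heading 195 -> 135
PD: pen down
Final: pos=(-36.067,14.216), heading=135, 5 segment(s) drawn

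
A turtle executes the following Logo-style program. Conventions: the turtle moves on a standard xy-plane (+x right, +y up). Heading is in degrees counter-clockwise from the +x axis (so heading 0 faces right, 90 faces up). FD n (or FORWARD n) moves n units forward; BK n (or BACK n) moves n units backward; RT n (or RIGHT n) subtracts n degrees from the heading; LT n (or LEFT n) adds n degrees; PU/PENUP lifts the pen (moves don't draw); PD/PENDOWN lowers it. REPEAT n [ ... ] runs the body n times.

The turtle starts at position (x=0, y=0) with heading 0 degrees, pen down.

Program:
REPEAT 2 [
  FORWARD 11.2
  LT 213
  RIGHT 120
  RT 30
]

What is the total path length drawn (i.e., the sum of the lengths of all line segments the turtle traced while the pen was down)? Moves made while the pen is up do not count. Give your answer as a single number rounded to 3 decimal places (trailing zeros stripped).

Answer: 22.4

Derivation:
Executing turtle program step by step:
Start: pos=(0,0), heading=0, pen down
REPEAT 2 [
  -- iteration 1/2 --
  FD 11.2: (0,0) -> (11.2,0) [heading=0, draw]
  LT 213: heading 0 -> 213
  RT 120: heading 213 -> 93
  RT 30: heading 93 -> 63
  -- iteration 2/2 --
  FD 11.2: (11.2,0) -> (16.285,9.979) [heading=63, draw]
  LT 213: heading 63 -> 276
  RT 120: heading 276 -> 156
  RT 30: heading 156 -> 126
]
Final: pos=(16.285,9.979), heading=126, 2 segment(s) drawn

Segment lengths:
  seg 1: (0,0) -> (11.2,0), length = 11.2
  seg 2: (11.2,0) -> (16.285,9.979), length = 11.2
Total = 22.4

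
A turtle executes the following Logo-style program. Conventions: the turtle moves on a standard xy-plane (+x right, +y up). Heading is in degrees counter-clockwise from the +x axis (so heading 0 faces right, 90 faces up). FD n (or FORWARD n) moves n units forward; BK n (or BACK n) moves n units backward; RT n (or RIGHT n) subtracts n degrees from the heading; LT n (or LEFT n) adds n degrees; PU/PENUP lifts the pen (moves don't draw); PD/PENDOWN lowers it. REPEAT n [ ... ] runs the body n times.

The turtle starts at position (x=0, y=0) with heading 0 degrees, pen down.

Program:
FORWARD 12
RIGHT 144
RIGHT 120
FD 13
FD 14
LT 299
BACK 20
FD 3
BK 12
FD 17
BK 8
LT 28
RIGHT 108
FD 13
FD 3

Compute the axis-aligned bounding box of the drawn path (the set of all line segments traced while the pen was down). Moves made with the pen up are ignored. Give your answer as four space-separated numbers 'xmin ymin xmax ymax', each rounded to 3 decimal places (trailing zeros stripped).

Answer: -14.578 0 12 26.852

Derivation:
Executing turtle program step by step:
Start: pos=(0,0), heading=0, pen down
FD 12: (0,0) -> (12,0) [heading=0, draw]
RT 144: heading 0 -> 216
RT 120: heading 216 -> 96
FD 13: (12,0) -> (10.641,12.929) [heading=96, draw]
FD 14: (10.641,12.929) -> (9.178,26.852) [heading=96, draw]
LT 299: heading 96 -> 35
BK 20: (9.178,26.852) -> (-7.205,15.381) [heading=35, draw]
FD 3: (-7.205,15.381) -> (-4.748,17.101) [heading=35, draw]
BK 12: (-4.748,17.101) -> (-14.578,10.218) [heading=35, draw]
FD 17: (-14.578,10.218) -> (-0.652,19.969) [heading=35, draw]
BK 8: (-0.652,19.969) -> (-7.205,15.381) [heading=35, draw]
LT 28: heading 35 -> 63
RT 108: heading 63 -> 315
FD 13: (-7.205,15.381) -> (1.987,6.188) [heading=315, draw]
FD 3: (1.987,6.188) -> (4.108,4.067) [heading=315, draw]
Final: pos=(4.108,4.067), heading=315, 10 segment(s) drawn

Segment endpoints: x in {-14.578, -7.205, -7.205, -4.748, -0.652, 0, 1.987, 4.108, 9.178, 10.641, 12}, y in {0, 4.067, 6.188, 10.218, 12.929, 15.381, 17.101, 19.969, 26.852}
xmin=-14.578, ymin=0, xmax=12, ymax=26.852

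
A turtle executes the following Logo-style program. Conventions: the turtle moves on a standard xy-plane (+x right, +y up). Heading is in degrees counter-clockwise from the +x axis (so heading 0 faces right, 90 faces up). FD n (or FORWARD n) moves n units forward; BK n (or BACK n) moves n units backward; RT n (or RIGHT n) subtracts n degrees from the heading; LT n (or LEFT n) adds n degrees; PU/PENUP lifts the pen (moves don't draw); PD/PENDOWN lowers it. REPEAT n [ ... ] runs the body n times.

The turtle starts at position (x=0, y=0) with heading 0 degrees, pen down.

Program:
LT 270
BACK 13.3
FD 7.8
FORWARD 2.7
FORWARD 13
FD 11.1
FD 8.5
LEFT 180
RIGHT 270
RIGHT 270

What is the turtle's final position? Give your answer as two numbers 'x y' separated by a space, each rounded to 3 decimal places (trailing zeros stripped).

Answer: 0 -29.8

Derivation:
Executing turtle program step by step:
Start: pos=(0,0), heading=0, pen down
LT 270: heading 0 -> 270
BK 13.3: (0,0) -> (0,13.3) [heading=270, draw]
FD 7.8: (0,13.3) -> (0,5.5) [heading=270, draw]
FD 2.7: (0,5.5) -> (0,2.8) [heading=270, draw]
FD 13: (0,2.8) -> (0,-10.2) [heading=270, draw]
FD 11.1: (0,-10.2) -> (0,-21.3) [heading=270, draw]
FD 8.5: (0,-21.3) -> (0,-29.8) [heading=270, draw]
LT 180: heading 270 -> 90
RT 270: heading 90 -> 180
RT 270: heading 180 -> 270
Final: pos=(0,-29.8), heading=270, 6 segment(s) drawn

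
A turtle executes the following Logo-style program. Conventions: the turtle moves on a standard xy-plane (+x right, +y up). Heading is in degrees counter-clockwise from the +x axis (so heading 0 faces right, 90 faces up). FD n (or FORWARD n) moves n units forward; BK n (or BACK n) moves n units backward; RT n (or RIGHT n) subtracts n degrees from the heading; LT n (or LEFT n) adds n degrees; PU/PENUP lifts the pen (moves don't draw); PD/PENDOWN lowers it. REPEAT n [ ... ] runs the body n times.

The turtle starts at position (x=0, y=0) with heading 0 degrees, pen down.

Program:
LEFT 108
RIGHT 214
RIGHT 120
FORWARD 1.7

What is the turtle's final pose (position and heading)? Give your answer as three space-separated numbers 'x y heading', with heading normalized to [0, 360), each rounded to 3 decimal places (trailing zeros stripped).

Executing turtle program step by step:
Start: pos=(0,0), heading=0, pen down
LT 108: heading 0 -> 108
RT 214: heading 108 -> 254
RT 120: heading 254 -> 134
FD 1.7: (0,0) -> (-1.181,1.223) [heading=134, draw]
Final: pos=(-1.181,1.223), heading=134, 1 segment(s) drawn

Answer: -1.181 1.223 134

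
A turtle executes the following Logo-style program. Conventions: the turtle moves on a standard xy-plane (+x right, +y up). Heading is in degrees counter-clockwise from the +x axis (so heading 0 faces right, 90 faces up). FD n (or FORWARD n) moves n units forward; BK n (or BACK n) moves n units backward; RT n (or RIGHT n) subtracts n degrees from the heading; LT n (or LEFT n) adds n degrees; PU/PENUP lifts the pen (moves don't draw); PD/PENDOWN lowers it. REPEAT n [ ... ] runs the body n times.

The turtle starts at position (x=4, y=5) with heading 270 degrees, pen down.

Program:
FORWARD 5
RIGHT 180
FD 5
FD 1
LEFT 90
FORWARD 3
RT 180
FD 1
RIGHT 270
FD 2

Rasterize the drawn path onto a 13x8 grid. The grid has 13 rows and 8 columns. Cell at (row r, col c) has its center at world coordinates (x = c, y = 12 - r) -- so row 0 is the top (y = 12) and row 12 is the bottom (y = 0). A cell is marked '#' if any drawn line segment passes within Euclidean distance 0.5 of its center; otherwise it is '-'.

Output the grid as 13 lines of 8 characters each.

Answer: --------
--------
--------
--------
--#-----
--#-----
-####---
----#---
----#---
----#---
----#---
----#---
----#---

Derivation:
Segment 0: (4,5) -> (4,0)
Segment 1: (4,0) -> (4,5)
Segment 2: (4,5) -> (4,6)
Segment 3: (4,6) -> (1,6)
Segment 4: (1,6) -> (2,6)
Segment 5: (2,6) -> (2,8)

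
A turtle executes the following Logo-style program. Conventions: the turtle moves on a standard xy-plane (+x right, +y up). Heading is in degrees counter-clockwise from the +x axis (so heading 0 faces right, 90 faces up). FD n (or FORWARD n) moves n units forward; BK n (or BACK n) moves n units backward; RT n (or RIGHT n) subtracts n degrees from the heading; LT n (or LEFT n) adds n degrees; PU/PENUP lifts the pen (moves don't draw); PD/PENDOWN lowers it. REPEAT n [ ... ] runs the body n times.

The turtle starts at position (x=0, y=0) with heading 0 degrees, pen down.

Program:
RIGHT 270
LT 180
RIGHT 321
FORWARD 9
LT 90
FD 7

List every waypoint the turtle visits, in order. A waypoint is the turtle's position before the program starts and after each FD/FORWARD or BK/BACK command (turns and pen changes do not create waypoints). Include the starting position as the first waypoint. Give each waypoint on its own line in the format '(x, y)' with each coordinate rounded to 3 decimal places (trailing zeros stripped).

Answer: (0, 0)
(5.664, -6.994)
(11.104, -2.589)

Derivation:
Executing turtle program step by step:
Start: pos=(0,0), heading=0, pen down
RT 270: heading 0 -> 90
LT 180: heading 90 -> 270
RT 321: heading 270 -> 309
FD 9: (0,0) -> (5.664,-6.994) [heading=309, draw]
LT 90: heading 309 -> 39
FD 7: (5.664,-6.994) -> (11.104,-2.589) [heading=39, draw]
Final: pos=(11.104,-2.589), heading=39, 2 segment(s) drawn
Waypoints (3 total):
(0, 0)
(5.664, -6.994)
(11.104, -2.589)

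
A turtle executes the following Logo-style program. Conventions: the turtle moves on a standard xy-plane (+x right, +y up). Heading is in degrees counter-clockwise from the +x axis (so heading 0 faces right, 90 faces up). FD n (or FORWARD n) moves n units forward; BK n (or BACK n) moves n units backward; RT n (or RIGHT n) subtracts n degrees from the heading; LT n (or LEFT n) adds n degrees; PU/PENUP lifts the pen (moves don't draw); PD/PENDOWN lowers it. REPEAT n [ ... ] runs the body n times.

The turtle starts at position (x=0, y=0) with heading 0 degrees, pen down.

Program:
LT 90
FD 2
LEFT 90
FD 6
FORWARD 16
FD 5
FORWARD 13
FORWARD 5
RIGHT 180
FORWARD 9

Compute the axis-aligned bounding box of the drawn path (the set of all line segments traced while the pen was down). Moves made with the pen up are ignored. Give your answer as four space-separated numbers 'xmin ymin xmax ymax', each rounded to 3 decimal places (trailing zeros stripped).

Answer: -45 0 0 2

Derivation:
Executing turtle program step by step:
Start: pos=(0,0), heading=0, pen down
LT 90: heading 0 -> 90
FD 2: (0,0) -> (0,2) [heading=90, draw]
LT 90: heading 90 -> 180
FD 6: (0,2) -> (-6,2) [heading=180, draw]
FD 16: (-6,2) -> (-22,2) [heading=180, draw]
FD 5: (-22,2) -> (-27,2) [heading=180, draw]
FD 13: (-27,2) -> (-40,2) [heading=180, draw]
FD 5: (-40,2) -> (-45,2) [heading=180, draw]
RT 180: heading 180 -> 0
FD 9: (-45,2) -> (-36,2) [heading=0, draw]
Final: pos=(-36,2), heading=0, 7 segment(s) drawn

Segment endpoints: x in {-45, -40, -36, -27, -22, -6, 0, 0}, y in {0, 2, 2, 2, 2, 2, 2}
xmin=-45, ymin=0, xmax=0, ymax=2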